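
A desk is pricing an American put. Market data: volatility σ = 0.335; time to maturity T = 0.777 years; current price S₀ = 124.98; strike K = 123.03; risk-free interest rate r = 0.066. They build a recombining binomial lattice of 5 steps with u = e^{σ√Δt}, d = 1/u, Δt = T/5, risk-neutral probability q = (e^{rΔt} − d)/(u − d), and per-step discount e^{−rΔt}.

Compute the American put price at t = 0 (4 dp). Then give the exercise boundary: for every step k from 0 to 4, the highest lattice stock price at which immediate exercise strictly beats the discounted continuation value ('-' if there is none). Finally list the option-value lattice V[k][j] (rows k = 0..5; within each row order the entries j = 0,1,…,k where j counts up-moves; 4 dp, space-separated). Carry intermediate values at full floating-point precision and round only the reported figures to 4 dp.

price = 11.6839
boundary = - - - 84.0973 95.9699
tree:
11.6839
18.2218 5.5380
27.3221 9.7069 1.5800
38.9327 16.5414 3.2310 0.0000
49.3365 27.0601 6.6072 0.0000 0.0000
58.4532 38.9327 13.5114 0.0000 0.0000 0.0000

Δt=0.15540  u=1.14118  d=0.87629  q=0.50595  discount=0.98980
step 5 (expiry): payoffs max(K−S,0) = 58.4532 38.9327 13.5114 0.0000 0.0000 0.0000
step 4: (k=4,j=0): S=73.6935, (K−S)⁺=49.3365, hold=48.0811 ⇒ V=49.3365 exercise | (k=4,j=1): S=95.9699, (K−S)⁺=27.0601, hold=25.8047 ⇒ V=27.0601 exercise | (k=4,j=2): S=124.9800, (K−S)⁺=0.0000, hold=6.6072 ⇒ V=6.6072 continue | (k=4,j=3): S=162.7594, (K−S)⁺=0.0000, hold=0.0000 ⇒ V=0.0000 continue | (k=4,j=4): S=211.9589, (K−S)⁺=0.0000, hold=0.0000 ⇒ V=0.0000 continue  boundary S*=95.9699
step 3: (k=3,j=0): S=84.0973, (K−S)⁺=38.9327, hold=37.6773 ⇒ V=38.9327 exercise | (k=3,j=1): S=109.5186, (K−S)⁺=13.5114, hold=16.5414 ⇒ V=16.5414 continue | (k=3,j=2): S=142.6242, (K−S)⁺=0.0000, hold=3.2310 ⇒ V=3.2310 continue | (k=3,j=3): S=185.7372, (K−S)⁺=0.0000, hold=0.0000 ⇒ V=0.0000 continue  boundary S*=84.0973
step 2: (k=2,j=0): S=95.9699, (K−S)⁺=27.0601, hold=27.3221 ⇒ V=27.3221 continue | (k=2,j=1): S=124.9800, (K−S)⁺=0.0000, hold=9.7069 ⇒ V=9.7069 continue | (k=2,j=2): S=162.7594, (K−S)⁺=0.0000, hold=1.5800 ⇒ V=1.5800 continue  boundary S*=-
step 1: (k=1,j=0): S=109.5186, (K−S)⁺=13.5114, hold=18.2218 ⇒ V=18.2218 continue | (k=1,j=1): S=142.6242, (K−S)⁺=0.0000, hold=5.5380 ⇒ V=5.5380 continue  boundary S*=-
step 0: (k=0,j=0): S=124.9800, (K−S)⁺=0.0000, hold=11.6839 ⇒ V=11.6839 continue  boundary S*=-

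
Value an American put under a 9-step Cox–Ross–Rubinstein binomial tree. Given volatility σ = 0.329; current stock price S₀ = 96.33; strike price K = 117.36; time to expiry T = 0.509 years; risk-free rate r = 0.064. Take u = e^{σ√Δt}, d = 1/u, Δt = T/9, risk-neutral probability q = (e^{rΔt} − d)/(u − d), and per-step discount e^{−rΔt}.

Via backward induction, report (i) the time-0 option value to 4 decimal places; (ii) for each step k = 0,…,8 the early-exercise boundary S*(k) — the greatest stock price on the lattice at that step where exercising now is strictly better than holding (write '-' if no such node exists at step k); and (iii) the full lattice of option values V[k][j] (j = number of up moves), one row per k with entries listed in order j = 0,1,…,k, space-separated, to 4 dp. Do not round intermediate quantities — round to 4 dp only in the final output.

Δt=0.05656  u=1.08138  d=0.92474  q=0.50360  discount=0.99639
step 9 (expiry): payoffs max(K−S,0) = 69.7229 61.6537 52.2176 41.1832 28.2796 13.1904 0.0000 0.0000 0.0000 0.0000
step 8: (k=8,j=0): S=51.5140, (K−S)⁺=65.8460, hold=65.4220 ⇒ V=65.8460 exercise | (k=8,j=1): S=60.2399, (K−S)⁺=57.1201, hold=56.6961 ⇒ V=57.1201 exercise | (k=8,j=2): S=70.4439, (K−S)⁺=46.9161, hold=46.4921 ⇒ V=46.9161 exercise | (k=8,j=3): S=82.3763, (K−S)⁺=34.9837, hold=34.5596 ⇒ V=34.9837 exercise | (k=8,j=4): S=96.3300, (K−S)⁺=21.0300, hold=20.6060 ⇒ V=21.0300 exercise | (k=8,j=5): S=112.6473, (K−S)⁺=4.7127, hold=6.5241 ⇒ V=6.5241 continue | (k=8,j=6): S=131.7285, (K−S)⁺=0.0000, hold=0.0000 ⇒ V=0.0000 continue | (k=8,j=7): S=154.0419, (K−S)⁺=0.0000, hold=0.0000 ⇒ V=0.0000 continue | (k=8,j=8): S=180.1350, (K−S)⁺=0.0000, hold=0.0000 ⇒ V=0.0000 continue  boundary S*=96.3300
step 7: (k=7,j=0): S=55.7063, (K−S)⁺=61.6537, hold=61.2296 ⇒ V=61.6537 exercise | (k=7,j=1): S=65.1424, (K−S)⁺=52.2176, hold=51.7936 ⇒ V=52.2176 exercise | (k=7,j=2): S=76.1768, (K−S)⁺=41.1832, hold=40.7592 ⇒ V=41.1832 exercise | (k=7,j=3): S=89.0804, (K−S)⁺=28.2796, hold=27.8556 ⇒ V=28.2796 exercise | (k=7,j=4): S=104.1696, (K−S)⁺=13.1904, hold=13.6752 ⇒ V=13.6752 continue | (k=7,j=5): S=121.8149, (K−S)⁺=0.0000, hold=3.2268 ⇒ V=3.2268 continue | (k=7,j=6): S=142.4490, (K−S)⁺=0.0000, hold=0.0000 ⇒ V=0.0000 continue | (k=7,j=7): S=166.5783, (K−S)⁺=0.0000, hold=0.0000 ⇒ V=0.0000 continue  boundary S*=89.0804
step 6: (k=6,j=0): S=60.2399, (K−S)⁺=57.1201, hold=56.6961 ⇒ V=57.1201 exercise | (k=6,j=1): S=70.4439, (K−S)⁺=46.9161, hold=46.4921 ⇒ V=46.9161 exercise | (k=6,j=2): S=82.3763, (K−S)⁺=34.9837, hold=34.5596 ⇒ V=34.9837 exercise | (k=6,j=3): S=96.3300, (K−S)⁺=21.0300, hold=20.8493 ⇒ V=21.0300 exercise | (k=6,j=4): S=112.6473, (K−S)⁺=4.7127, hold=8.3830 ⇒ V=8.3830 continue | (k=6,j=5): S=131.7285, (K−S)⁺=0.0000, hold=1.5960 ⇒ V=1.5960 continue | (k=6,j=6): S=154.0419, (K−S)⁺=0.0000, hold=0.0000 ⇒ V=0.0000 continue  boundary S*=96.3300
step 5: (k=5,j=0): S=65.1424, (K−S)⁺=52.2176, hold=51.7936 ⇒ V=52.2176 exercise | (k=5,j=1): S=76.1768, (K−S)⁺=41.1832, hold=40.7592 ⇒ V=41.1832 exercise | (k=5,j=2): S=89.0804, (K−S)⁺=28.2796, hold=27.8556 ⇒ V=28.2796 exercise | (k=5,j=3): S=104.1696, (K−S)⁺=13.1904, hold=14.6080 ⇒ V=14.6080 continue | (k=5,j=4): S=121.8149, (K−S)⁺=0.0000, hold=4.9472 ⇒ V=4.9472 continue | (k=5,j=5): S=142.4490, (K−S)⁺=0.0000, hold=0.7894 ⇒ V=0.7894 continue  boundary S*=89.0804
step 4: (k=4,j=0): S=70.4439, (K−S)⁺=46.9161, hold=46.4921 ⇒ V=46.9161 exercise | (k=4,j=1): S=82.3763, (K−S)⁺=34.9837, hold=34.5596 ⇒ V=34.9837 exercise | (k=4,j=2): S=96.3300, (K−S)⁺=21.0300, hold=21.3173 ⇒ V=21.3173 continue | (k=4,j=3): S=112.6473, (K−S)⁺=4.7127, hold=9.7076 ⇒ V=9.7076 continue | (k=4,j=4): S=131.7285, (K−S)⁺=0.0000, hold=2.8430 ⇒ V=2.8430 continue  boundary S*=82.3763
step 3: (k=3,j=0): S=76.1768, (K−S)⁺=41.1832, hold=40.7592 ⇒ V=41.1832 exercise | (k=3,j=1): S=89.0804, (K−S)⁺=28.2796, hold=27.9998 ⇒ V=28.2796 exercise | (k=3,j=2): S=104.1696, (K−S)⁺=13.1904, hold=15.4148 ⇒ V=15.4148 continue | (k=3,j=3): S=121.8149, (K−S)⁺=0.0000, hold=6.2280 ⇒ V=6.2280 continue  boundary S*=89.0804
step 2: (k=2,j=0): S=82.3763, (K−S)⁺=34.9837, hold=34.5596 ⇒ V=34.9837 exercise | (k=2,j=1): S=96.3300, (K−S)⁺=21.0300, hold=21.7222 ⇒ V=21.7222 continue | (k=2,j=2): S=112.6473, (K−S)⁺=4.7127, hold=10.7494 ⇒ V=10.7494 continue  boundary S*=82.3763
step 1: (k=1,j=0): S=89.0804, (K−S)⁺=28.2796, hold=28.2029 ⇒ V=28.2796 exercise | (k=1,j=1): S=104.1696, (K−S)⁺=13.1904, hold=16.1378 ⇒ V=16.1378 continue  boundary S*=89.0804
step 0: (k=0,j=0): S=96.3300, (K−S)⁺=21.0300, hold=22.0849 ⇒ V=22.0849 continue  boundary S*=-

price = 22.0849
boundary = - 89.0804 82.3763 89.0804 82.3763 89.0804 96.3300 89.0804 96.3300
tree:
22.0849
28.2796 16.1378
34.9837 21.7222 10.7494
41.1832 28.2796 15.4148 6.2280
46.9161 34.9837 21.3173 9.7076 2.8430
52.2176 41.1832 28.2796 14.6080 4.9472 0.7894
57.1201 46.9161 34.9837 21.0300 8.3830 1.5960 0.0000
61.6537 52.2176 41.1832 28.2796 13.6752 3.2268 0.0000 0.0000
65.8460 57.1201 46.9161 34.9837 21.0300 6.5241 0.0000 0.0000 0.0000
69.7229 61.6537 52.2176 41.1832 28.2796 13.1904 0.0000 0.0000 0.0000 0.0000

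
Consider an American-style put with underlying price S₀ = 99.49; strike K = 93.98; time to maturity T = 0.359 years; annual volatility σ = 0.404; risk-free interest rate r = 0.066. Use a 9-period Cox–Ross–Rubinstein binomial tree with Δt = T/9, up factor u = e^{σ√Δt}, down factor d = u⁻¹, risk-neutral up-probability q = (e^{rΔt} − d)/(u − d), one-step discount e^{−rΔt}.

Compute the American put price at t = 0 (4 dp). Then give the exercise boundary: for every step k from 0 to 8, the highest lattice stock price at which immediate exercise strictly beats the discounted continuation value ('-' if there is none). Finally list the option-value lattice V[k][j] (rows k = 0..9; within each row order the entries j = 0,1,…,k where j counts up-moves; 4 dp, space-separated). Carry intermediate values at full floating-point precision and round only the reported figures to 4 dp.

Δt=0.03989, u=1.08403, d=0.92248, q=0.49616, disc=e^(-rΔt)=0.99737
k=9 terminal: V=max(K-S,0) → 45.8518 37.4233 27.5188 15.8797 2.2023 0.0000 0.0000 0.0000 0.0000 0.0000
k=8: j=0 S=52.1725 intr=41.8075 cont=41.5604 V=41.8075[EX]; j=1 S=61.3093 intr=32.6707 cont=32.4236 V=32.6707[EX]; j=2 S=72.0461 intr=21.9339 cont=21.6868 V=21.9339[EX]; j=3 S=84.6633 intr=9.3167 cont=9.0696 V=9.3167[EX]; j=4 S=99.4900 intr=0.0000 cont=1.1067 V=1.1067[hold]; j=5 S=116.9133 intr=0.0000 cont=0.0000 V=0.0000[hold]; j=6 S=137.3878 intr=0.0000 cont=0.0000 V=0.0000[hold]; j=7 S=161.4480 intr=0.0000 cont=0.0000 V=0.0000[hold]; j=8 S=189.7218 intr=0.0000 cont=0.0000 V=0.0000[hold]  S*(8)=84.6633
k=7: j=0 S=56.5567 intr=37.4233 cont=37.1762 V=37.4233[EX]; j=1 S=66.4612 intr=27.5188 cont=27.2717 V=27.5188[EX]; j=2 S=78.1003 intr=15.8797 cont=15.6326 V=15.8797[EX]; j=3 S=91.7777 intr=2.2023 cont=5.2295 V=5.2295[hold]; j=4 S=107.8504 intr=0.0000 cont=0.5561 V=0.5561[hold]; j=5 S=126.7378 intr=0.0000 cont=0.0000 V=0.0000[hold]; j=6 S=148.9329 intr=0.0000 cont=0.0000 V=0.0000[hold]; j=7 S=175.0149 intr=0.0000 cont=0.0000 V=0.0000[hold]  S*(7)=78.1003
k=6: j=0 S=61.3093 intr=32.6707 cont=32.4236 V=32.6707[EX]; j=1 S=72.0461 intr=21.9339 cont=21.6868 V=21.9339[EX]; j=2 S=84.6633 intr=9.3167 cont=10.5677 V=10.5677[hold]; j=3 S=99.4900 intr=0.0000 cont=2.9031 V=2.9031[hold]; j=4 S=116.9133 intr=0.0000 cont=0.2795 V=0.2795[hold]; j=5 S=137.3878 intr=0.0000 cont=0.0000 V=0.0000[hold]; j=6 S=161.4480 intr=0.0000 cont=0.0000 V=0.0000[hold]  S*(6)=72.0461
k=5: j=0 S=66.4612 intr=27.5188 cont=27.2717 V=27.5188[EX]; j=1 S=78.1003 intr=15.8797 cont=16.2516 V=16.2516[hold]; j=2 S=91.7777 intr=2.2023 cont=6.7471 V=6.7471[hold]; j=3 S=107.8504 intr=0.0000 cont=1.5972 V=1.5972[hold]; j=4 S=126.7378 intr=0.0000 cont=0.1404 V=0.1404[hold]; j=5 S=148.9329 intr=0.0000 cont=0.0000 V=0.0000[hold]  S*(5)=66.4612
k=4: j=0 S=72.0461 intr=21.9339 cont=21.8708 V=21.9339[EX]; j=1 S=84.6633 intr=9.3167 cont=11.5055 V=11.5055[hold]; j=2 S=99.4900 intr=0.0000 cont=4.1809 V=4.1809[hold]; j=3 S=116.9133 intr=0.0000 cont=0.8721 V=0.8721[hold]; j=4 S=137.3878 intr=0.0000 cont=0.0706 V=0.0706[hold]  S*(4)=72.0461
k=3: j=0 S=78.1003 intr=15.8797 cont=16.7157 V=16.7157[hold]; j=1 S=91.7777 intr=2.2023 cont=7.8507 V=7.8507[hold]; j=2 S=107.8504 intr=0.0000 cont=2.5325 V=2.5325[hold]; j=3 S=126.7378 intr=0.0000 cont=0.4732 V=0.4732[hold]  S*(3)=-
k=2: j=0 S=84.6633 intr=9.3167 cont=12.2849 V=12.2849[hold]; j=1 S=99.4900 intr=0.0000 cont=5.1983 V=5.1983[hold]; j=2 S=116.9133 intr=0.0000 cont=1.5068 V=1.5068[hold]  S*(2)=-
k=1: j=0 S=91.7777 intr=2.2023 cont=8.7458 V=8.7458[hold]; j=1 S=107.8504 intr=0.0000 cont=3.3579 V=3.3579[hold]  S*(1)=-
k=0: j=0 S=99.4900 intr=0.0000 cont=6.0566 V=6.0566[hold]  S*(0)=-

price = 6.0566
boundary = - - - - 72.0461 66.4612 72.0461 78.1003 84.6633
tree:
6.0566
8.7458 3.3579
12.2849 5.1983 1.5068
16.7157 7.8507 2.5325 0.4732
21.9339 11.5055 4.1809 0.8721 0.0706
27.5188 16.2516 6.7471 1.5972 0.1404 0.0000
32.6707 21.9339 10.5677 2.9031 0.2795 0.0000 0.0000
37.4233 27.5188 15.8797 5.2295 0.5561 0.0000 0.0000 0.0000
41.8075 32.6707 21.9339 9.3167 1.1067 0.0000 0.0000 0.0000 0.0000
45.8518 37.4233 27.5188 15.8797 2.2023 0.0000 0.0000 0.0000 0.0000 0.0000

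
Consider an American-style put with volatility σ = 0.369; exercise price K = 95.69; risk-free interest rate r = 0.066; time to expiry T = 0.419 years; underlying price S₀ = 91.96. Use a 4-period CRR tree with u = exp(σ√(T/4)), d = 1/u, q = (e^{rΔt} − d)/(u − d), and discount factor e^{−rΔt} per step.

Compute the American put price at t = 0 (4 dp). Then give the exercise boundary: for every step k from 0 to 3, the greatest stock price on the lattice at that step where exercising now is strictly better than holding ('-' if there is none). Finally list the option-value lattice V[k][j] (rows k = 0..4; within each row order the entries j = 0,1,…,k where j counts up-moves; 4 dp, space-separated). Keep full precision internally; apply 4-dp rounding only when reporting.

price = 9.8911
boundary = - - 72.4212 81.6079
tree:
9.8911
15.5018 4.3988
23.2688 7.9240 0.9228
31.4213 14.0821 1.8553 0.0000
38.6562 23.2688 3.7300 0.0000 0.0000

params: Δt=0.10475 u=1.12685 d=0.88743 q=0.49915 e^(-rΔt)=0.99311
t_4 payoffs: 38.6562 23.2688 3.7300 0.0000 0.0000
t_3: node(3,0) S=64.2687 payoff=31.4213 vs cont=30.7621 → 31.4213 [stop]  node(3,1) S=81.6079 payoff=14.0821 vs cont=13.4228 → 14.0821 [stop]  node(3,2) S=103.6252 payoff=0.0000 vs cont=1.8553 → 1.8553 [wait]  node(3,3) S=131.5827 payoff=0.0000 vs cont=0.0000 → 0.0000 [wait]  ⇒ S*(3)=81.6079
t_2: node(2,0) S=72.4212 payoff=23.2688 vs cont=22.6095 → 23.2688 [stop]  node(2,1) S=91.9600 payoff=3.7300 vs cont=7.9240 → 7.9240 [wait]  node(2,2) S=116.7702 payoff=0.0000 vs cont=0.9228 → 0.9228 [wait]  ⇒ S*(2)=72.4212
t_1: node(1,0) S=81.6079 payoff=14.0821 vs cont=15.5018 → 15.5018 [wait]  node(1,1) S=103.6252 payoff=0.0000 vs cont=4.3988 → 4.3988 [wait]  ⇒ S*(1)=-
t_0: node(0,0) S=91.9600 payoff=3.7300 vs cont=9.8911 → 9.8911 [wait]  ⇒ S*(0)=-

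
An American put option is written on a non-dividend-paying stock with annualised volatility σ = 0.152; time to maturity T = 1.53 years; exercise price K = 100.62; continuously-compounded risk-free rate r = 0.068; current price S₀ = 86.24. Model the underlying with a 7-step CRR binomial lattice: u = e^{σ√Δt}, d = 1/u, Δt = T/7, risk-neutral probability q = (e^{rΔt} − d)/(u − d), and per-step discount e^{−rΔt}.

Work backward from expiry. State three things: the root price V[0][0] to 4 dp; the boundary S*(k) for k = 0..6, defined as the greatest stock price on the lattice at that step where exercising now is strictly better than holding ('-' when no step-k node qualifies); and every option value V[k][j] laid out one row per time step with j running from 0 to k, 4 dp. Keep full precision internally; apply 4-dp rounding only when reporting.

Δt=0.21857  u=1.07365  d=0.93140  q=0.58751  discount=0.98525
step 7 (expiry): payoffs max(K−S,0) = 48.1786 40.1697 30.9377 20.2957 8.0286 0.0000 0.0000 0.0000
step 6: (k=6,j=0): S=56.3036, (K−S)⁺=44.3164, hold=42.8319 ⇒ V=44.3164 exercise | (k=6,j=1): S=64.9024, (K−S)⁺=35.7176, hold=34.2332 ⇒ V=35.7176 exercise | (k=6,j=2): S=74.8143, (K−S)⁺=25.8057, hold=24.3212 ⇒ V=25.8057 exercise | (k=6,j=3): S=86.2400, (K−S)⁺=14.3800, hold=12.8956 ⇒ V=14.3800 exercise | (k=6,j=4): S=99.4106, (K−S)⁺=1.2094, hold=3.2628 ⇒ V=3.2628 continue | (k=6,j=5): S=114.5927, (K−S)⁺=0.0000, hold=0.0000 ⇒ V=0.0000 continue | (k=6,j=6): S=132.0934, (K−S)⁺=0.0000, hold=0.0000 ⇒ V=0.0000 continue  boundary S*=86.2400
step 5: (k=5,j=0): S=60.4503, (K−S)⁺=40.1697, hold=38.6852 ⇒ V=40.1697 exercise | (k=5,j=1): S=69.6823, (K−S)⁺=30.9377, hold=29.4532 ⇒ V=30.9377 exercise | (k=5,j=2): S=80.3243, (K−S)⁺=20.2957, hold=18.8113 ⇒ V=20.2957 exercise | (k=5,j=3): S=92.5914, (K−S)⁺=8.0286, hold=7.7328 ⇒ V=8.0286 exercise | (k=5,j=4): S=106.7321, (K−S)⁺=0.0000, hold=1.3260 ⇒ V=1.3260 continue | (k=5,j=5): S=123.0322, (K−S)⁺=0.0000, hold=0.0000 ⇒ V=0.0000 continue  boundary S*=92.5914
step 4: (k=4,j=0): S=64.9024, (K−S)⁺=35.7176, hold=34.2332 ⇒ V=35.7176 exercise | (k=4,j=1): S=74.8143, (K−S)⁺=25.8057, hold=24.3212 ⇒ V=25.8057 exercise | (k=4,j=2): S=86.2400, (K−S)⁺=14.3800, hold=12.8956 ⇒ V=14.3800 exercise | (k=4,j=3): S=99.4106, (K−S)⁺=1.2094, hold=4.0304 ⇒ V=4.0304 continue | (k=4,j=4): S=114.5927, (K−S)⁺=0.0000, hold=0.5389 ⇒ V=0.5389 continue  boundary S*=86.2400
step 3: (k=3,j=0): S=69.6823, (K−S)⁺=30.9377, hold=29.4532 ⇒ V=30.9377 exercise | (k=3,j=1): S=80.3243, (K−S)⁺=20.2957, hold=18.8113 ⇒ V=20.2957 exercise | (k=3,j=2): S=92.5914, (K−S)⁺=8.0286, hold=8.1771 ⇒ V=8.1771 continue | (k=3,j=3): S=106.7321, (K−S)⁺=0.0000, hold=1.9499 ⇒ V=1.9499 continue  boundary S*=80.3243
step 2: (k=2,j=0): S=74.8143, (K−S)⁺=25.8057, hold=24.3212 ⇒ V=25.8057 exercise | (k=2,j=1): S=86.2400, (K−S)⁺=14.3800, hold=12.9815 ⇒ V=14.3800 exercise | (k=2,j=2): S=99.4106, (K−S)⁺=1.2094, hold=4.4519 ⇒ V=4.4519 continue  boundary S*=86.2400
step 1: (k=1,j=0): S=80.3243, (K−S)⁺=20.2957, hold=18.8113 ⇒ V=20.2957 exercise | (k=1,j=1): S=92.5914, (K−S)⁺=8.0286, hold=8.4210 ⇒ V=8.4210 continue  boundary S*=80.3243
step 0: (k=0,j=0): S=86.2400, (K−S)⁺=14.3800, hold=13.1227 ⇒ V=14.3800 exercise  boundary S*=86.2400

price = 14.3800
boundary = 86.2400 80.3243 86.2400 80.3243 86.2400 92.5914 86.2400
tree:
14.3800
20.2957 8.4210
25.8057 14.3800 4.4519
30.9377 20.2957 8.1771 1.9499
35.7176 25.8057 14.3800 4.0304 0.5389
40.1697 30.9377 20.2957 8.0286 1.3260 0.0000
44.3164 35.7176 25.8057 14.3800 3.2628 0.0000 0.0000
48.1786 40.1697 30.9377 20.2957 8.0286 0.0000 0.0000 0.0000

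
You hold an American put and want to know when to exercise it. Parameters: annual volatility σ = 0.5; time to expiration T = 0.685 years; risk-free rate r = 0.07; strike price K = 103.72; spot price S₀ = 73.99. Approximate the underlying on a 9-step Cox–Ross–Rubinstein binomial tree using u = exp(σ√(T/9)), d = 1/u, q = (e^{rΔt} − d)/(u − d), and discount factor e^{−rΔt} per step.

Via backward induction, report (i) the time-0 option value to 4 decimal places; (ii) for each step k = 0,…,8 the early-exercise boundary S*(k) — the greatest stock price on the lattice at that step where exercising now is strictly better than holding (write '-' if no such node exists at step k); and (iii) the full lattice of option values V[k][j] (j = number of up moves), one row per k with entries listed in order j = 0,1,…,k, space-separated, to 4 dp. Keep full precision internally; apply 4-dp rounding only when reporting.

params: Δt=0.07611 u=1.14791 d=0.87115 q=0.48487 e^(-rΔt)=0.99469
t_9 payoffs: 82.3399 75.5476 66.5975 54.8039 39.2636 18.7863 0.0000 0.0000 0.0000 0.0000
t_8: node(8,0) S=24.5424 payoff=79.1776 vs cont=78.6265 → 79.1776 [stop]  node(8,1) S=32.3393 payoff=71.3807 vs cont=70.8296 → 71.3807 [stop]  node(8,2) S=42.6132 payoff=61.1068 vs cont=60.5556 → 61.1068 [stop]  node(8,3) S=56.1512 payoff=47.5688 vs cont=47.0177 → 47.5688 [stop]  node(8,4) S=73.9900 payoff=29.7300 vs cont=29.1789 → 29.7300 [stop]  node(8,5) S=97.4961 payoff=6.2239 vs cont=9.6259 → 9.6259 [wait]  node(8,6) S=128.4699 payoff=0.0000 vs cont=0.0000 → 0.0000 [wait]  node(8,7) S=169.2839 payoff=0.0000 vs cont=0.0000 → 0.0000 [wait]  node(8,8) S=223.0642 payoff=0.0000 vs cont=0.0000 → 0.0000 [wait]  ⇒ S*(8)=73.9900
t_7: node(7,0) S=28.1724 payoff=75.5476 vs cont=74.9965 → 75.5476 [stop]  node(7,1) S=37.1225 payoff=66.5975 vs cont=66.0463 → 66.5975 [stop]  node(7,2) S=48.9161 payoff=54.8039 vs cont=54.2528 → 54.8039 [stop]  node(7,3) S=64.4564 payoff=39.2636 vs cont=38.7125 → 39.2636 [stop]  node(7,4) S=84.9337 payoff=18.7863 vs cont=19.8759 → 19.8759 [wait]  node(7,5) S=111.9166 payoff=0.0000 vs cont=4.9322 → 4.9322 [wait]  node(7,6) S=147.4717 payoff=0.0000 vs cont=0.0000 → 0.0000 [wait]  node(7,7) S=194.3224 payoff=0.0000 vs cont=0.0000 → 0.0000 [wait]  ⇒ S*(7)=64.4564
t_6: node(6,0) S=32.3393 payoff=71.3807 vs cont=70.8296 → 71.3807 [stop]  node(6,1) S=42.6132 payoff=61.1068 vs cont=60.5556 → 61.1068 [stop]  node(6,2) S=56.1512 payoff=47.5688 vs cont=47.0177 → 47.5688 [stop]  node(6,3) S=73.9900 payoff=29.7300 vs cont=29.7044 → 29.7300 [stop]  node(6,4) S=97.4961 payoff=6.2239 vs cont=12.5631 → 12.5631 [wait]  node(6,5) S=128.4699 payoff=0.0000 vs cont=2.5272 → 2.5272 [wait]  node(6,6) S=169.2839 payoff=0.0000 vs cont=0.0000 → 0.0000 [wait]  ⇒ S*(6)=73.9900
t_5: node(5,0) S=37.1225 payoff=66.5975 vs cont=66.0463 → 66.5975 [stop]  node(5,1) S=48.9161 payoff=54.8039 vs cont=54.2528 → 54.8039 [stop]  node(5,2) S=64.4564 payoff=39.2636 vs cont=38.7125 → 39.2636 [stop]  node(5,3) S=84.9337 payoff=18.7863 vs cont=21.2925 → 21.2925 [wait]  node(5,4) S=111.9166 payoff=0.0000 vs cont=7.6561 → 7.6561 [wait]  node(5,5) S=147.4717 payoff=0.0000 vs cont=1.2949 → 1.2949 [wait]  ⇒ S*(5)=64.4564
t_4: node(4,0) S=42.6132 payoff=61.1068 vs cont=60.5556 → 61.1068 [stop]  node(4,1) S=56.1512 payoff=47.5688 vs cont=47.0177 → 47.5688 [stop]  node(4,2) S=73.9900 payoff=29.7300 vs cont=30.3876 → 30.3876 [wait]  node(4,3) S=97.4961 payoff=6.2239 vs cont=14.6026 → 14.6026 [wait]  node(4,4) S=128.4699 payoff=0.0000 vs cont=4.5475 → 4.5475 [wait]  ⇒ S*(4)=56.1512
t_3: node(3,0) S=48.9161 payoff=54.8039 vs cont=54.2528 → 54.8039 [stop]  node(3,1) S=64.4564 payoff=39.2636 vs cont=39.0297 → 39.2636 [stop]  node(3,2) S=84.9337 payoff=18.7863 vs cont=22.6131 → 22.6131 [wait]  node(3,3) S=111.9166 payoff=0.0000 vs cont=9.6755 → 9.6755 [wait]  ⇒ S*(3)=64.4564
t_2: node(2,0) S=56.1512 payoff=47.5688 vs cont=47.0177 → 47.5688 [stop]  node(2,1) S=73.9900 payoff=29.7300 vs cont=31.0245 → 31.0245 [wait]  node(2,2) S=97.4961 payoff=6.2239 vs cont=16.2532 → 16.2532 [wait]  ⇒ S*(2)=56.1512
t_1: node(1,0) S=64.4564 payoff=39.2636 vs cont=39.3368 → 39.3368 [wait]  node(1,1) S=84.9337 payoff=18.7863 vs cont=23.7355 → 23.7355 [wait]  ⇒ S*(1)=-
t_0: node(0,0) S=73.9900 payoff=29.7300 vs cont=31.6034 → 31.6034 [wait]  ⇒ S*(0)=-

price = 31.6034
boundary = - - 56.1512 64.4564 56.1512 64.4564 73.9900 64.4564 73.9900
tree:
31.6034
39.3368 23.7355
47.5688 31.0245 16.2532
54.8039 39.2636 22.6131 9.6755
61.1068 47.5688 30.3876 14.6026 4.5475
66.5975 54.8039 39.2636 21.2925 7.6561 1.2949
71.3807 61.1068 47.5688 29.7300 12.5631 2.5272 0.0000
75.5476 66.5975 54.8039 39.2636 19.8759 4.9322 0.0000 0.0000
79.1776 71.3807 61.1068 47.5688 29.7300 9.6259 0.0000 0.0000 0.0000
82.3399 75.5476 66.5975 54.8039 39.2636 18.7863 0.0000 0.0000 0.0000 0.0000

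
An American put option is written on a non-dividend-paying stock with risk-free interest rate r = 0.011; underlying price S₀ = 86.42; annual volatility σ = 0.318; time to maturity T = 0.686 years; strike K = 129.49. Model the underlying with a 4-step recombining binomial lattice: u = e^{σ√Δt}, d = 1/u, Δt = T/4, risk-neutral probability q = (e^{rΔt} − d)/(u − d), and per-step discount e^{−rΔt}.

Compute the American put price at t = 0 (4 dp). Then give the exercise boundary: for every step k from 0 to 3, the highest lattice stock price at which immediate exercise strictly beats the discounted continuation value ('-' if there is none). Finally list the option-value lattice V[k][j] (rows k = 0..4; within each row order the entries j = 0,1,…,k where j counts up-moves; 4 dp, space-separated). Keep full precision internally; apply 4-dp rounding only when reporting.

price = 43.4764
boundary = - 75.7567 86.4200 98.5842
tree:
43.4764
53.7333 32.2798
63.0808 43.0700 20.4475
71.2750 53.7333 30.9058 8.9359
78.4581 63.0808 43.0700 17.0294 0.0000

Δt=0.17150  u=1.14076  d=0.87661  q=0.47427  discount=0.99812
step 4 (expiry): payoffs max(K−S,0) = 78.4581 63.0808 43.0700 17.0294 0.0000
step 3: (k=3,j=0): S=58.2150, (K−S)⁺=71.2750, hold=71.0309 ⇒ V=71.2750 exercise | (k=3,j=1): S=75.7567, (K−S)⁺=53.7333, hold=53.4892 ⇒ V=53.7333 exercise | (k=3,j=2): S=98.5842, (K−S)⁺=30.9058, hold=30.6617 ⇒ V=30.9058 exercise | (k=3,j=3): S=128.2902, (K−S)⁺=1.1998, hold=8.9359 ⇒ V=8.9359 continue  boundary S*=98.5842
step 2: (k=2,j=0): S=66.4092, (K−S)⁺=63.0808, hold=62.8368 ⇒ V=63.0808 exercise | (k=2,j=1): S=86.4200, (K−S)⁺=43.0700, hold=42.8259 ⇒ V=43.0700 exercise | (k=2,j=2): S=112.4606, (K−S)⁺=17.0294, hold=20.4475 ⇒ V=20.4475 continue  boundary S*=86.4200
step 1: (k=1,j=0): S=75.7567, (K−S)⁺=53.7333, hold=53.4892 ⇒ V=53.7333 exercise | (k=1,j=1): S=98.5842, (K−S)⁺=30.9058, hold=32.2798 ⇒ V=32.2798 continue  boundary S*=75.7567
step 0: (k=0,j=0): S=86.4200, (K−S)⁺=43.0700, hold=43.4764 ⇒ V=43.4764 continue  boundary S*=-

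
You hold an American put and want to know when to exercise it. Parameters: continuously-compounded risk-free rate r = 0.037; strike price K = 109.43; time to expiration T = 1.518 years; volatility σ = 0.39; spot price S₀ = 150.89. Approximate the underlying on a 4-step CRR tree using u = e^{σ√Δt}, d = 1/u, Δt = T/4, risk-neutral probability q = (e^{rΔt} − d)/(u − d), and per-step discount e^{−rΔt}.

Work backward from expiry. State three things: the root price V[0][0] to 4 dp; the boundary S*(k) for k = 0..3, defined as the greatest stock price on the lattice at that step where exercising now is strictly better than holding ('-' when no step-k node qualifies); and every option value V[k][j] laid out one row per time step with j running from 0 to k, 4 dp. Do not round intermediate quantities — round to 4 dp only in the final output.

price = 8.3665
boundary = - - - 73.3901
tree:
8.3665
13.9490 2.3076
22.7582 4.4102 0.0000
36.0399 8.4288 0.0000 0.0000
51.7139 16.1092 0.0000 0.0000 0.0000

params: Δt=0.37950 u=1.27157 d=0.78643 q=0.46937 e^(-rΔt)=0.98606
t_4 payoffs: 51.7139 16.1092 0.0000 0.0000 0.0000
t_3: node(3,0) S=73.3901 payoff=36.0399 vs cont=34.5141 → 36.0399 [stop]  node(3,1) S=118.6641 payoff=0.0000 vs cont=8.4288 → 8.4288 [wait]  node(3,2) S=191.8675 payoff=0.0000 vs cont=0.0000 → 0.0000 [wait]  node(3,3) S=310.2297 payoff=0.0000 vs cont=0.0000 → 0.0000 [wait]  ⇒ S*(3)=73.3901
t_2: node(2,0) S=93.3208 payoff=16.1092 vs cont=22.7582 → 22.7582 [wait]  node(2,1) S=150.8900 payoff=0.0000 vs cont=4.4102 → 4.4102 [wait]  node(2,2) S=243.9733 payoff=0.0000 vs cont=0.0000 → 0.0000 [wait]  ⇒ S*(2)=-
t_1: node(1,0) S=118.6641 payoff=0.0000 vs cont=13.9490 → 13.9490 [wait]  node(1,1) S=191.8675 payoff=0.0000 vs cont=2.3076 → 2.3076 [wait]  ⇒ S*(1)=-
t_0: node(0,0) S=150.8900 payoff=0.0000 vs cont=8.3665 → 8.3665 [wait]  ⇒ S*(0)=-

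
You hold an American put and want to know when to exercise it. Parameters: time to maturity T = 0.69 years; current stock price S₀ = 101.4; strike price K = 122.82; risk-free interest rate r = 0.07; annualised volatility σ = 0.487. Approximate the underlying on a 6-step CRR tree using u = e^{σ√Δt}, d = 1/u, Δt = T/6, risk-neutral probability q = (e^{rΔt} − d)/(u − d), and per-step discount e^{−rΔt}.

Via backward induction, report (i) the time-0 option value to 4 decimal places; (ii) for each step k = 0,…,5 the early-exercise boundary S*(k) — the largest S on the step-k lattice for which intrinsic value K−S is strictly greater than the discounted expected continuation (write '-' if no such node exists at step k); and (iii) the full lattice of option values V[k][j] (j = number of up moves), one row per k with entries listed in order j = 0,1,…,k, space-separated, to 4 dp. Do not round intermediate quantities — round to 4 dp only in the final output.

Δt=0.11500  u=1.17957  d=0.84777  q=0.48317  discount=0.99198
step 6 (expiry): payoffs max(K−S,0) = 85.1760 70.4427 49.9430 21.4200 0.0000 0.0000 0.0000
step 5: (k=5,j=0): S=44.4038, (K−S)⁺=78.4162, hold=77.4315 ⇒ V=78.4162 exercise | (k=5,j=1): S=61.7827, (K−S)⁺=61.0373, hold=60.0525 ⇒ V=61.0373 exercise | (k=5,j=2): S=85.9635, (K−S)⁺=36.8565, hold=35.8717 ⇒ V=36.8565 exercise | (k=5,j=3): S=119.6084, (K−S)⁺=3.2116, hold=10.9818 ⇒ V=10.9818 continue | (k=5,j=4): S=166.4213, (K−S)⁺=0.0000, hold=0.0000 ⇒ V=0.0000 continue | (k=5,j=5): S=231.5560, (K−S)⁺=0.0000, hold=0.0000 ⇒ V=0.0000 continue  boundary S*=85.9635
step 4: (k=4,j=0): S=52.3773, (K−S)⁺=70.4427, hold=69.4579 ⇒ V=70.4427 exercise | (k=4,j=1): S=72.8770, (K−S)⁺=49.9430, hold=48.9582 ⇒ V=49.9430 exercise | (k=4,j=2): S=101.4000, (K−S)⁺=21.4200, hold=24.1595 ⇒ V=24.1595 continue | (k=4,j=3): S=141.0864, (K−S)⁺=0.0000, hold=5.6303 ⇒ V=5.6303 continue | (k=4,j=4): S=196.3055, (K−S)⁺=0.0000, hold=0.0000 ⇒ V=0.0000 continue  boundary S*=72.8770
step 3: (k=3,j=0): S=61.7827, (K−S)⁺=61.0373, hold=60.0525 ⇒ V=61.0373 exercise | (k=3,j=1): S=85.9635, (K−S)⁺=36.8565, hold=37.1847 ⇒ V=37.1847 continue | (k=3,j=2): S=119.6084, (K−S)⁺=3.2116, hold=15.0849 ⇒ V=15.0849 continue | (k=3,j=3): S=166.4213, (K−S)⁺=0.0000, hold=2.8866 ⇒ V=2.8866 continue  boundary S*=61.7827
step 2: (k=2,j=0): S=72.8770, (K−S)⁺=49.9430, hold=49.1156 ⇒ V=49.9430 exercise | (k=2,j=1): S=101.4000, (K−S)⁺=21.4200, hold=26.2943 ⇒ V=26.2943 continue | (k=2,j=2): S=141.0864, (K−S)⁺=0.0000, hold=9.1174 ⇒ V=9.1174 continue  boundary S*=72.8770
step 1: (k=1,j=0): S=85.9635, (K−S)⁺=36.8565, hold=38.2079 ⇒ V=38.2079 continue | (k=1,j=1): S=119.6084, (K−S)⁺=3.2116, hold=17.8507 ⇒ V=17.8507 continue  boundary S*=-
step 0: (k=0,j=0): S=101.4000, (K−S)⁺=21.4200, hold=28.1446 ⇒ V=28.1446 continue  boundary S*=-

price = 28.1446
boundary = - - 72.8770 61.7827 72.8770 85.9635
tree:
28.1446
38.2079 17.8507
49.9430 26.2943 9.1174
61.0373 37.1847 15.0849 2.8866
70.4427 49.9430 24.1595 5.6303 0.0000
78.4162 61.0373 36.8565 10.9818 0.0000 0.0000
85.1760 70.4427 49.9430 21.4200 0.0000 0.0000 0.0000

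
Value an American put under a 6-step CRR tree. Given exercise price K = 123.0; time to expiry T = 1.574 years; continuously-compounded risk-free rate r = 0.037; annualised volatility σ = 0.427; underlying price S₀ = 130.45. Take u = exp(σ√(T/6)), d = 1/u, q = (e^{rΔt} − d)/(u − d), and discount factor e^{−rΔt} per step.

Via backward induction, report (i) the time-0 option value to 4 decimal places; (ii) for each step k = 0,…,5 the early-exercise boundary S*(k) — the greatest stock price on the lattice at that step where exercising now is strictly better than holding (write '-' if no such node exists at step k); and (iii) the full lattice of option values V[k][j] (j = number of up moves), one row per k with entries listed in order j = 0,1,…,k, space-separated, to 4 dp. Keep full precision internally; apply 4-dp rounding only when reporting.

Δt=0.26233  u=1.24446  d=0.80356  q=0.46766  discount=0.99034
step 6 (expiry): payoffs max(K−S,0) = 87.8799 68.6101 38.7672 0.0000 0.0000 0.0000 0.0000
step 5: (k=5,j=0): S=43.7056, (K−S)⁺=79.2944, hold=78.1063 ⇒ V=79.2944 exercise | (k=5,j=1): S=67.6861, (K−S)⁺=55.3139, hold=54.1258 ⇒ V=55.3139 exercise | (k=5,j=2): S=104.8245, (K−S)⁺=18.1755, hold=20.4379 ⇒ V=20.4379 continue | (k=5,j=3): S=162.3400, (K−S)⁺=0.0000, hold=0.0000 ⇒ V=0.0000 continue | (k=5,j=4): S=251.4135, (K−S)⁺=0.0000, hold=0.0000 ⇒ V=0.0000 continue | (k=5,j=5): S=389.3601, (K−S)⁺=0.0000, hold=0.0000 ⇒ V=0.0000 continue  boundary S*=67.6861
step 4: (k=4,j=0): S=54.3899, (K−S)⁺=68.6101, hold=67.4220 ⇒ V=68.6101 exercise | (k=4,j=1): S=84.2328, (K−S)⁺=38.7672, hold=38.6269 ⇒ V=38.7672 exercise | (k=4,j=2): S=130.4500, (K−S)⁺=0.0000, hold=10.7747 ⇒ V=10.7747 continue | (k=4,j=3): S=202.0259, (K−S)⁺=0.0000, hold=0.0000 ⇒ V=0.0000 continue | (k=4,j=4): S=312.8744, (K−S)⁺=0.0000, hold=0.0000 ⇒ V=0.0000 continue  boundary S*=84.2328
step 3: (k=3,j=0): S=67.6861, (K−S)⁺=55.3139, hold=54.1258 ⇒ V=55.3139 exercise | (k=3,j=1): S=104.8245, (K−S)⁺=18.1755, hold=25.4282 ⇒ V=25.4282 continue | (k=3,j=2): S=162.3400, (K−S)⁺=0.0000, hold=5.6804 ⇒ V=5.6804 continue | (k=3,j=3): S=251.4135, (K−S)⁺=0.0000, hold=0.0000 ⇒ V=0.0000 continue  boundary S*=67.6861
step 2: (k=2,j=0): S=84.2328, (K−S)⁺=38.7672, hold=40.9381 ⇒ V=40.9381 continue | (k=2,j=1): S=130.4500, (K−S)⁺=0.0000, hold=16.0364 ⇒ V=16.0364 continue | (k=2,j=2): S=202.0259, (K−S)⁺=0.0000, hold=2.9947 ⇒ V=2.9947 continue  boundary S*=-
step 1: (k=1,j=0): S=104.8245, (K−S)⁺=18.1755, hold=29.0096 ⇒ V=29.0096 continue | (k=1,j=1): S=162.3400, (K−S)⁺=0.0000, hold=9.8413 ⇒ V=9.8413 continue  boundary S*=-
step 0: (k=0,j=0): S=130.4500, (K−S)⁺=0.0000, hold=19.8517 ⇒ V=19.8517 continue  boundary S*=-

price = 19.8517
boundary = - - - 67.6861 84.2328 67.6861
tree:
19.8517
29.0096 9.8413
40.9381 16.0364 2.9947
55.3139 25.4282 5.6804 0.0000
68.6101 38.7672 10.7747 0.0000 0.0000
79.2944 55.3139 20.4379 0.0000 0.0000 0.0000
87.8799 68.6101 38.7672 0.0000 0.0000 0.0000 0.0000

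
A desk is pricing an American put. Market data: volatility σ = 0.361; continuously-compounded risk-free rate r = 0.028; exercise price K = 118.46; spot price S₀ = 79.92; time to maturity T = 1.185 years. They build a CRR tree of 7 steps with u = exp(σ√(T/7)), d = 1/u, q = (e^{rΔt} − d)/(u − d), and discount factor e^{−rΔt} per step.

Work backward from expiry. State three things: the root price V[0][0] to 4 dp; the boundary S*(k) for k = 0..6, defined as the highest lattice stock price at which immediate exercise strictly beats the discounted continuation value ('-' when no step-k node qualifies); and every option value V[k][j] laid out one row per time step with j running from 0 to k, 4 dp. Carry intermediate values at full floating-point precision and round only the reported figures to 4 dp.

price = 39.8205
boundary = - 68.8889 59.3804 68.8889 79.9200 68.8889 79.9200
tree:
39.8205
49.5711 29.6045
59.0796 39.0924 19.5730
67.2757 49.5711 28.0768 10.5130
74.3405 59.0796 38.5400 16.9688 3.5918
80.4302 67.2757 49.5711 26.3529 6.9251 0.0000
85.6793 74.3405 59.0796 38.5400 13.3517 0.0000 0.0000
90.2039 80.4302 67.2757 49.5711 25.7425 0.0000 0.0000 0.0000

params: Δt=0.16929 u=1.16013 d=0.86197 q=0.47887 e^(-rΔt)=0.99527
t_7 payoffs: 90.2039 80.4302 67.2757 49.5711 25.7425 0.0000 0.0000 0.0000
t_6: node(6,0) S=32.7807 payoff=85.6793 vs cont=85.1191 → 85.6793 [stop]  node(6,1) S=44.1195 payoff=74.3405 vs cont=73.7803 → 74.3405 [stop]  node(6,2) S=59.3804 payoff=59.0796 vs cont=58.5194 → 59.0796 [stop]  node(6,3) S=79.9200 payoff=38.5400 vs cont=37.9798 → 38.5400 [stop]  node(6,4) S=107.5642 payoff=10.8958 vs cont=13.3517 → 13.3517 [wait]  node(6,5) S=144.7706 payoff=0.0000 vs cont=0.0000 → 0.0000 [wait]  node(6,6) S=194.8466 payoff=0.0000 vs cont=0.0000 → 0.0000 [wait]  ⇒ S*(6)=79.9200
t_5: node(5,0) S=38.0298 payoff=80.4302 vs cont=79.8700 → 80.4302 [stop]  node(5,1) S=51.1843 payoff=67.2757 vs cont=66.7155 → 67.2757 [stop]  node(5,2) S=68.8889 payoff=49.5711 vs cont=49.0109 → 49.5711 [stop]  node(5,3) S=92.7175 payoff=25.7425 vs cont=26.3529 → 26.3529 [wait]  node(5,4) S=124.7884 payoff=0.0000 vs cont=6.9251 → 6.9251 [wait]  node(5,5) S=167.9526 payoff=0.0000 vs cont=0.0000 → 0.0000 [wait]  ⇒ S*(5)=68.8889
t_4: node(4,0) S=44.1195 payoff=74.3405 vs cont=73.7803 → 74.3405 [stop]  node(4,1) S=59.3804 payoff=59.0796 vs cont=58.5194 → 59.0796 [stop]  node(4,2) S=79.9200 payoff=38.5400 vs cont=38.2707 → 38.5400 [stop]  node(4,3) S=107.5642 payoff=10.8958 vs cont=16.9688 → 16.9688 [wait]  node(4,4) S=144.7706 payoff=0.0000 vs cont=3.5918 → 3.5918 [wait]  ⇒ S*(4)=79.9200
t_3: node(3,0) S=51.1843 payoff=67.2757 vs cont=66.7155 → 67.2757 [stop]  node(3,1) S=68.8889 payoff=49.5711 vs cont=49.0109 → 49.5711 [stop]  node(3,2) S=92.7175 payoff=25.7425 vs cont=28.0768 → 28.0768 [wait]  node(3,3) S=124.7884 payoff=0.0000 vs cont=10.5130 → 10.5130 [wait]  ⇒ S*(3)=68.8889
t_2: node(2,0) S=59.3804 payoff=59.0796 vs cont=58.5194 → 59.0796 [stop]  node(2,1) S=79.9200 payoff=38.5400 vs cont=39.0924 → 39.0924 [wait]  node(2,2) S=107.5642 payoff=10.8958 vs cont=19.5730 → 19.5730 [wait]  ⇒ S*(2)=59.3804
t_1: node(1,0) S=68.8889 payoff=49.5711 vs cont=49.2742 → 49.5711 [stop]  node(1,1) S=92.7175 payoff=25.7425 vs cont=29.6045 → 29.6045 [wait]  ⇒ S*(1)=68.8889
t_0: node(0,0) S=79.9200 payoff=38.5400 vs cont=39.8205 → 39.8205 [wait]  ⇒ S*(0)=-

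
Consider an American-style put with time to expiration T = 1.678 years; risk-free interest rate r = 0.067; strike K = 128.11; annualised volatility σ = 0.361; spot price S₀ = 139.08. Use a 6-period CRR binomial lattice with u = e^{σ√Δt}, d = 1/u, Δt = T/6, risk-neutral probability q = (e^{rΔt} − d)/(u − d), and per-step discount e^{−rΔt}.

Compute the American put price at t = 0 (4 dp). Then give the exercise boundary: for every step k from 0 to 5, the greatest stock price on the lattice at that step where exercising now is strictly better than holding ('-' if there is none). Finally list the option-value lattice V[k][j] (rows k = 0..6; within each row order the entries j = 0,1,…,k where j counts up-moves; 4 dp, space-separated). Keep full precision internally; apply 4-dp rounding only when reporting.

Δt=0.27967, u=1.21035, d=0.82621, q=0.50165, disc=e^(-rΔt)=0.98144
k=6 terminal: V=max(K-S,0) → 83.8716 63.3032 33.1714 0.0000 0.0000 0.0000 0.0000
k=5: j=0 S=53.5439 intr=74.5661 cont=72.1880 V=74.5661[EX]; j=1 S=78.4390 intr=49.6710 cont=47.2929 V=49.6710[EX]; j=2 S=114.9089 intr=13.2011 cont=16.2239 V=16.2239[hold]; j=3 S=168.3355 intr=0.0000 cont=0.0000 V=0.0000[hold]; j=4 S=246.6025 intr=0.0000 cont=0.0000 V=0.0000[hold]; j=5 S=361.2596 intr=0.0000 cont=0.0000 V=0.0000[hold]  S*(5)=78.4390
k=4: j=0 S=64.8068 intr=63.3032 cont=60.9250 V=63.3032[EX]; j=1 S=94.9386 intr=33.1714 cont=32.2816 V=33.1714[EX]; j=2 S=139.0800 intr=0.0000 cont=7.9350 V=7.9350[hold]; j=3 S=203.7448 intr=0.0000 cont=0.0000 V=0.0000[hold]; j=4 S=298.4753 intr=0.0000 cont=0.0000 V=0.0000[hold]  S*(4)=94.9386
k=3: j=0 S=78.4390 intr=49.6710 cont=47.2929 V=49.6710[EX]; j=1 S=114.9089 intr=13.2011 cont=20.1307 V=20.1307[hold]; j=2 S=168.3355 intr=0.0000 cont=3.8810 V=3.8810[hold]; j=3 S=246.6025 intr=0.0000 cont=0.0000 V=0.0000[hold]  S*(3)=78.4390
k=2: j=0 S=94.9386 intr=33.1714 cont=34.2050 V=34.2050[hold]; j=1 S=139.0800 intr=0.0000 cont=11.7566 V=11.7566[hold]; j=2 S=203.7448 intr=0.0000 cont=1.8982 V=1.8982[hold]  S*(2)=-
k=1: j=0 S=114.9089 intr=13.2011 cont=22.5177 V=22.5177[hold]; j=1 S=168.3355 intr=0.0000 cont=6.6846 V=6.6846[hold]  S*(1)=-
k=0: j=0 S=139.0800 intr=0.0000 cont=14.3044 V=14.3044[hold]  S*(0)=-

price = 14.3044
boundary = - - - 78.4390 94.9386 78.4390
tree:
14.3044
22.5177 6.6846
34.2050 11.7566 1.8982
49.6710 20.1307 3.8810 0.0000
63.3032 33.1714 7.9350 0.0000 0.0000
74.5661 49.6710 16.2239 0.0000 0.0000 0.0000
83.8716 63.3032 33.1714 0.0000 0.0000 0.0000 0.0000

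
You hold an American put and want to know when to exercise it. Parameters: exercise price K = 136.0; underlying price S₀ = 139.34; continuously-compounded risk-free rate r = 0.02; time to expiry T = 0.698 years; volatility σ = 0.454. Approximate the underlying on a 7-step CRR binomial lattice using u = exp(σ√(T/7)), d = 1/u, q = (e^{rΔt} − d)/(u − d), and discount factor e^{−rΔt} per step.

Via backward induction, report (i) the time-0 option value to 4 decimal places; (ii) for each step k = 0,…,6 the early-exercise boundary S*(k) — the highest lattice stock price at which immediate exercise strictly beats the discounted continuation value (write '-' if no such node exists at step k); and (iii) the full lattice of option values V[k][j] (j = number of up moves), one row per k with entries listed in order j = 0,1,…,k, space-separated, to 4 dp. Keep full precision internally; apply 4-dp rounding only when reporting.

params: Δt=0.09971 u=1.15415 d=0.86644 q=0.47116 e^(-rΔt)=0.99801
t_7 payoffs: 84.9206 67.9593 45.3659 15.2702 0.0000 0.0000 0.0000 0.0000
t_6: node(6,0) S=58.9532 payoff=77.0468 vs cont=76.7758 → 77.0468 [stop]  node(6,1) S=78.5290 payoff=57.4710 vs cont=57.2000 → 57.4710 [stop]  node(6,2) S=104.6051 payoff=31.3949 vs cont=31.1239 → 31.3949 [stop]  node(6,3) S=139.3400 payoff=0.0000 vs cont=8.0594 → 8.0594 [wait]  node(6,4) S=185.6088 payoff=0.0000 vs cont=0.0000 → 0.0000 [wait]  node(6,5) S=247.2415 payoff=0.0000 vs cont=0.0000 → 0.0000 [wait]  node(6,6) S=329.3398 payoff=0.0000 vs cont=0.0000 → 0.0000 [wait]  ⇒ S*(6)=104.6051
t_5: node(5,0) S=68.0407 payoff=67.9593 vs cont=67.6883 → 67.9593 [stop]  node(5,1) S=90.6341 payoff=45.3659 vs cont=45.0949 → 45.3659 [stop]  node(5,2) S=120.7298 payoff=15.2702 vs cont=20.3595 → 20.3595 [wait]  node(5,3) S=160.8189 payoff=0.0000 vs cont=4.2537 → 4.2537 [wait]  node(5,4) S=214.2200 payoff=0.0000 vs cont=0.0000 → 0.0000 [wait]  node(5,5) S=285.3532 payoff=0.0000 vs cont=0.0000 → 0.0000 [wait]  ⇒ S*(5)=90.6341
t_4: node(4,0) S=78.5290 payoff=57.4710 vs cont=57.2000 → 57.4710 [stop]  node(4,1) S=104.6051 payoff=31.3949 vs cont=33.5170 → 33.5170 [wait]  node(4,2) S=139.3400 payoff=0.0000 vs cont=12.7456 → 12.7456 [wait]  node(4,3) S=185.6088 payoff=0.0000 vs cont=2.2450 → 2.2450 [wait]  node(4,4) S=247.2415 payoff=0.0000 vs cont=0.0000 → 0.0000 [wait]  ⇒ S*(4)=78.5290
t_3: node(3,0) S=90.6341 payoff=45.3659 vs cont=46.0928 → 46.0928 [wait]  node(3,1) S=120.7298 payoff=15.2702 vs cont=23.6831 → 23.6831 [wait]  node(3,2) S=160.8189 payoff=0.0000 vs cont=7.7826 → 7.7826 [wait]  node(3,3) S=214.2200 payoff=0.0000 vs cont=1.1849 → 1.1849 [wait]  ⇒ S*(3)=-
t_2: node(2,0) S=104.6051 payoff=31.3949 vs cont=35.4635 → 35.4635 [wait]  node(2,1) S=139.3400 payoff=0.0000 vs cont=16.1592 → 16.1592 [wait]  node(2,2) S=185.6088 payoff=0.0000 vs cont=4.6647 → 4.6647 [wait]  ⇒ S*(2)=-
t_1: node(1,0) S=120.7298 payoff=15.2702 vs cont=26.3156 → 26.3156 [wait]  node(1,1) S=160.8189 payoff=0.0000 vs cont=10.7221 → 10.7221 [wait]  ⇒ S*(1)=-
t_0: node(0,0) S=139.3400 payoff=0.0000 vs cont=18.9308 → 18.9308 [wait]  ⇒ S*(0)=-

price = 18.9308
boundary = - - - - 78.5290 90.6341 104.6051
tree:
18.9308
26.3156 10.7221
35.4635 16.1592 4.6647
46.0928 23.6831 7.7826 1.1849
57.4710 33.5170 12.7456 2.2450 0.0000
67.9593 45.3659 20.3595 4.2537 0.0000 0.0000
77.0468 57.4710 31.3949 8.0594 0.0000 0.0000 0.0000
84.9206 67.9593 45.3659 15.2702 0.0000 0.0000 0.0000 0.0000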